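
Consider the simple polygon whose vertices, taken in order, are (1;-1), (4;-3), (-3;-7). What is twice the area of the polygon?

The shoelace formula gives twice the area as |[1·(-3) − 4·(-1)] + [4·(-7) − (-3)·(-3)] + [(-3)·(-1) − 1·(-7)]| = 26, so the area is 13.

26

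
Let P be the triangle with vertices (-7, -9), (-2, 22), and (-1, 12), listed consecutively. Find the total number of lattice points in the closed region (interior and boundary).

44

By the shoelace formula, twice the signed area is |[(-7)·22 − (-2)·(-9)] + [(-2)·12 − (-1)·22] + [(-1)·(-9) − (-7)·12]| = 81, so the area is 81/2.
Summing gcd(|Δx|,|Δy|) over the edges gives the boundary count: gcd(5,31) + gcd(1,10) + gcd(6,21) = 1+1+3 = 5.
Pick's theorem gives I = A − B/2 + 1 = 81/2 − 5/2 + 1 = 39, so the closed region contains I + B = 39 + 5 = 44 lattice points.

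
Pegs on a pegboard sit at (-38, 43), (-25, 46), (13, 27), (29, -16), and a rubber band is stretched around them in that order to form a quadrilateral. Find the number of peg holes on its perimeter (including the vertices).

Summing gcd(|Δx|,|Δy|) over the edges gives the boundary count: gcd(13,3) + gcd(38,19) + gcd(16,43) + gcd(67,59) = 1+19+1+1 = 22.

22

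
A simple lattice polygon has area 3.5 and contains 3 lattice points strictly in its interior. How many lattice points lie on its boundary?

Pick's theorem gives A = I + B/2 − 1, so B = 2(A − I + 1) = 2(3.5 − 3 + 1) = 3.

3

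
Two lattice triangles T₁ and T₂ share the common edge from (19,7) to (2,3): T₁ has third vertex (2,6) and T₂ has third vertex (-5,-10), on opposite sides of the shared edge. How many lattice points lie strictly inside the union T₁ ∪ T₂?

The union is the simple quadrilateral with vertices (19,7), (2,6), (2,3), (-5,-10) in order.
Using the shoelace formula, 2A = |[19·6 − 2·7] + [2·3 − 2·6] + [2·(-10) − (-5)·3] + [(-5)·7 − 19·(-10)]| = 244, so the area is 122.
Along each edge there are gcd(|Δx|,|Δy|)+1 lattice points, so counting each shared vertex once the boundary has gcd(17,1) + gcd(0,3) + gcd(7,13) + gcd(24,17) = 1+3+1+1 = 6.
By Pick's theorem I = A − B/2 + 1 = 122 − 6/2 + 1 = 120.

120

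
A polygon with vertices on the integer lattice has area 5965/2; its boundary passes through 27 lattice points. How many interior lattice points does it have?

2970

From Pick's theorem, I = A − B/2 + 1 = 5965/2 − 27/2 + 1 = 2970.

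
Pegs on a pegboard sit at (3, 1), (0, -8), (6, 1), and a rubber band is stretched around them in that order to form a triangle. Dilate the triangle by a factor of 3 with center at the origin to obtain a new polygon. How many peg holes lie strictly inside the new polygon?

109

By the shoelace formula, twice the signed area is |(3·(-8) − 0·1) + (0·1 − 6·(-8)) + (6·1 − 3·1)| = 27, so the area is 27/2.
The number of boundary lattice points is Σ gcd(|Δx|,|Δy|) = gcd(3,9) + gcd(6,9) + gcd(3,0) = 3+3+3 = 9.
Scaling by 3 multiplies the area by 3² = 9 (so the new area is 121.5) and multiplies the boundary lattice-point count by 3, giving 27.
By Pick's theorem, the interior count of the dilated polygon is 121.5 − 27/2 + 1 = 109.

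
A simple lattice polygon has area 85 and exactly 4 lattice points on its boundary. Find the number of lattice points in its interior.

Pick's theorem A = I + B/2 − 1 rearranges to I = A − B/2 + 1 = 85 − 4/2 + 1 = 84.

84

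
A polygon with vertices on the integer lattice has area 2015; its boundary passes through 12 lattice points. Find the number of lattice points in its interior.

2010

Pick's theorem A = I + B/2 − 1 rearranges to I = A − B/2 + 1 = 2015 − 12/2 + 1 = 2010.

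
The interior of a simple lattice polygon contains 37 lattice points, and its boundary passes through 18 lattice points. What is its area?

Pick's theorem states A = I + B/2 − 1, so A = 37 + 18/2 − 1 = 45.

45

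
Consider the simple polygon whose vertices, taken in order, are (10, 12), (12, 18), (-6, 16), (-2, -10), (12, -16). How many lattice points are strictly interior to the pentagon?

438

Using the shoelace formula, 2A = |(10·18 − 12·12) + (12·16 − (-6)·18) + ((-6)·(-10) − (-2)·16) + ((-2)·(-16) − 12·(-10)) + (12·12 − 10·(-16))| = 884, so the area is 442.
Along each edge there are gcd(|Δx|,|Δy|)+1 lattice points, so counting each shared vertex once the boundary has gcd(2,6) + gcd(18,2) + gcd(4,26) + gcd(14,6) + gcd(2,28) = 2+2+2+2+2 = 10.
By Pick's theorem A = I + B/2 − 1, so I = 442 − 10/2 + 1 = 438.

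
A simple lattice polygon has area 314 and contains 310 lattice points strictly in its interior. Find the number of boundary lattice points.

Pick's theorem gives A = I + B/2 − 1, so B = 2(A − I + 1) = 2(314 − 310 + 1) = 10.

10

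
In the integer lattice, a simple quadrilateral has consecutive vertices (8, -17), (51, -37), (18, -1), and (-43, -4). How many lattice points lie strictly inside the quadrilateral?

915

By the shoelace formula, twice the signed area is |(8·(-37) − 51·(-17)) + (51·(-1) − 18·(-37)) + (18·(-4) − (-43)·(-1)) + ((-43)·(-17) − 8·(-4))| = 1834, so the area is 917.
The number of boundary lattice points is Σ gcd(|Δx|,|Δy|) = gcd(43,20) + gcd(33,36) + gcd(61,3) + gcd(51,13) = 1+3+1+1 = 6.
By Pick's theorem A = I + B/2 − 1, so I = 917 − 6/2 + 1 = 915.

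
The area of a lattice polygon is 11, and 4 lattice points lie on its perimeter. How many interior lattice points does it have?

10

Pick's theorem A = I + B/2 − 1 rearranges to I = A − B/2 + 1 = 11 − 4/2 + 1 = 10.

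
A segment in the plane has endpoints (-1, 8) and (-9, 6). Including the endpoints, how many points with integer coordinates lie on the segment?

3

The number of lattice points on a segment between lattice points is gcd(|Δx|,|Δy|) + 1 = gcd(8,2) + 1 = 2 + 1 = 3.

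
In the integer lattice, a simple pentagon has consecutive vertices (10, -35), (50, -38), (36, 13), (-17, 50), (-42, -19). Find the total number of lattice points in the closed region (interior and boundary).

By the shoelace formula, twice the signed area is |[10·(-38) − 50·(-35)] + [50·13 − 36·(-38)] + [36·50 − (-17)·13] + [(-17)·(-19) − (-42)·50] + [(-42)·(-35) − 10·(-19)]| = 9492, so the area is 4746.
Summing gcd(|Δx|,|Δy|) over the edges gives the boundary count: gcd(40,3) + gcd(14,51) + gcd(53,37) + gcd(25,69) + gcd(52,16) = 1+1+1+1+4 = 8.
Pick's theorem gives I = A − B/2 + 1 = 4746 − 8/2 + 1 = 4743, so the closed region contains I + B = 4743 + 8 = 4751 lattice points.

4751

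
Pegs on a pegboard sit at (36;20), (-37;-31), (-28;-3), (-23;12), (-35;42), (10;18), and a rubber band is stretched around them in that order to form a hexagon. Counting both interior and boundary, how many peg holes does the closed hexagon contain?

1801

The shoelace formula gives twice the area as |[36·(-31) − (-37)·20] + [(-37)·(-3) − (-28)·(-31)] + [(-28)·12 − (-23)·(-3)] + [(-23)·42 − (-35)·12] + [(-35)·18 − 10·42] + [10·20 − 36·18]| = 3582, so the area is 1791.
The number of boundary lattice points is Σ gcd(|Δx|,|Δy|) = gcd(73,51) + gcd(9,28) + gcd(5,15) + gcd(12,30) + gcd(45,24) + gcd(26,2) = 1+1+5+6+3+2 = 18.
Pick's theorem gives I = A − B/2 + 1 = 1791 − 18/2 + 1 = 1783, so the closed region contains I + B = 1783 + 18 = 1801 lattice points.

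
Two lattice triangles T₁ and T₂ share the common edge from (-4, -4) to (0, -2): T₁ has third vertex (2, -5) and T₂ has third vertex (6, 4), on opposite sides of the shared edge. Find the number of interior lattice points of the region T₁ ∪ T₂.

The union is the simple quadrilateral with vertices (-4, -4), (2, -5), (0, -2), (6, 4) in order.
The shoelace formula gives twice the area as |[(-4)·(-5) − 2·(-4)] + [2·(-2) − 0·(-5)] + [0·4 − 6·(-2)] + [6·(-4) − (-4)·4]| = 28, so the area is 14.
Summing gcd(|Δx|,|Δy|) over the edges gives the boundary count: gcd(6,1) + gcd(2,3) + gcd(6,6) + gcd(10,8) = 1+1+6+2 = 10.
By Pick's theorem I = A − B/2 + 1 = 14 − 10/2 + 1 = 10.

10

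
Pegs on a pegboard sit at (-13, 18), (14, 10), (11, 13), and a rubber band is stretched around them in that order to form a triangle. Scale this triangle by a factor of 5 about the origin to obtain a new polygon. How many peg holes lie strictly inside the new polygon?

701

The shoelace formula gives twice the area as |[(-13)·10 − 14·18] + [14·13 − 11·10] + [11·18 − (-13)·13]| = 57, so the area is 57/2.
The number of boundary lattice points is Σ gcd(|Δx|,|Δy|) = gcd(27,8) + gcd(3,3) + gcd(24,5) = 1+3+1 = 5.
Scaling by 5 multiplies the area by 5² = 25 (so the new area is 712.5) and multiplies the boundary lattice-point count by 5, giving 25.
By Pick's theorem, the interior count of the dilated polygon is 712.5 − 25/2 + 1 = 701.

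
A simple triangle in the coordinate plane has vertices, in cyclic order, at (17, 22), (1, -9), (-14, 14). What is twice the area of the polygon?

833

The shoelace formula gives twice the area as |(17·(-9) − 1·22) + (1·14 − (-14)·(-9)) + ((-14)·22 − 17·14)| = 833, so the area is 416.5.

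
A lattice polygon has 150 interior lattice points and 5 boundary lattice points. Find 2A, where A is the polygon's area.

303

Pick's theorem states A = I + B/2 − 1, so A = 150 + 5/2 − 1 = 303/2.
Hence 2A = 303.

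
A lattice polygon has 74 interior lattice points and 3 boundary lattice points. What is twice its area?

149

Pick's theorem states A = I + B/2 − 1, so A = 74 + 3/2 − 1 = 149/2.
Hence 2A = 149.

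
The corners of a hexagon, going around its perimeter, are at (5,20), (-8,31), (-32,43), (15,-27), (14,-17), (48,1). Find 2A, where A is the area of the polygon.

Using the shoelace formula, 2A = |(5·31 − (-8)·20) + ((-8)·43 − (-32)·31) + ((-32)·(-27) − 15·43) + (15·(-17) − 14·(-27)) + (14·1 − 48·(-17)) + (48·20 − 5·1)| = 3090, so the area is 1545.

3090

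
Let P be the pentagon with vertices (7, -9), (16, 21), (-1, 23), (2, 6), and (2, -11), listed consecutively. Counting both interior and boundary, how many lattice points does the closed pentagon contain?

By the shoelace formula, twice the signed area is |[7·21 − 16·(-9)] + [16·23 − (-1)·21] + [(-1)·6 − 2·23] + [2·(-11) − 2·6] + [2·(-9) − 7·(-11)]| = 653, so the area is 326.5.
Along each edge there are gcd(|Δx|,|Δy|)+1 lattice points, so counting each shared vertex once the boundary has gcd(9,30) + gcd(17,2) + gcd(3,17) + gcd(0,17) + gcd(5,2) = 3+1+1+17+1 = 23.
Pick's theorem gives I = A − B/2 + 1 = 326.5 − 23/2 + 1 = 316, so the closed region contains I + B = 316 + 23 = 339 lattice points.

339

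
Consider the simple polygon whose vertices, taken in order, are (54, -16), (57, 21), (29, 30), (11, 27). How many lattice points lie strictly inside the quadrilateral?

By the shoelace formula, twice the signed area is |[54·21 − 57·(-16)] + [57·30 − 29·21] + [29·27 − 11·30] + [11·(-16) − 54·27]| = 1966, so the area is 983.
Along each edge there are gcd(|Δx|,|Δy|)+1 lattice points, so counting each shared vertex once the boundary has gcd(3,37) + gcd(28,9) + gcd(18,3) + gcd(43,43) = 1+1+3+43 = 48.
By Pick's theorem A = I + B/2 − 1, so I = 983 − 48/2 + 1 = 960.

960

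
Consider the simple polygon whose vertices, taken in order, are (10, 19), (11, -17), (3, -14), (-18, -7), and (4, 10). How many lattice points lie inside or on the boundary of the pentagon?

473

By the shoelace formula, twice the signed area is |[10·(-17) − 11·19] + [11·(-14) − 3·(-17)] + [3·(-7) − (-18)·(-14)] + [(-18)·10 − 4·(-7)] + [4·19 − 10·10]| = 931, so the area is 931/2.
The number of boundary lattice points is Σ gcd(|Δx|,|Δy|) = gcd(1,36) + gcd(8,3) + gcd(21,7) + gcd(22,17) + gcd(6,9) = 1+1+7+1+3 = 13.
Pick's theorem gives I = A − B/2 + 1 = 931/2 − 13/2 + 1 = 460, so the closed region contains I + B = 460 + 13 = 473 lattice points.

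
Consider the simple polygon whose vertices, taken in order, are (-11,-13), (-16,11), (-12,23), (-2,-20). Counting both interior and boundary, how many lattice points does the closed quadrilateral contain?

241

By the shoelace formula, twice the signed area is |[(-11)·11 − (-16)·(-13)] + [(-16)·23 − (-12)·11] + [(-12)·(-20) − (-2)·23] + [(-2)·(-13) − (-11)·(-20)]| = 473, so the area is 473/2.
Along each edge there are gcd(|Δx|,|Δy|)+1 lattice points, so counting each shared vertex once the boundary has gcd(5,24) + gcd(4,12) + gcd(10,43) + gcd(9,7) = 1+4+1+1 = 7.
Pick's theorem gives I = A − B/2 + 1 = 473/2 − 7/2 + 1 = 234, so the closed region contains I + B = 234 + 7 = 241 lattice points.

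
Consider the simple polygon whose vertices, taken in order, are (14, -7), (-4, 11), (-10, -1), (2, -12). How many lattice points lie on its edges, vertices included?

Along each edge there are gcd(|Δx|,|Δy|)+1 lattice points, so counting each shared vertex once the boundary has gcd(18,18) + gcd(6,12) + gcd(12,11) + gcd(12,5) = 18+6+1+1 = 26.

26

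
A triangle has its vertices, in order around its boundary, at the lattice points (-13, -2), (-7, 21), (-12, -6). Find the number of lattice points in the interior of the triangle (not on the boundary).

Using the shoelace formula, 2A = |((-13)·21 − (-7)·(-2)) + ((-7)·(-6) − (-12)·21) + ((-12)·(-2) − (-13)·(-6))| = 47, so the area is 23.5.
Summing gcd(|Δx|,|Δy|) over the edges gives the boundary count: gcd(6,23) + gcd(5,27) + gcd(1,4) = 1+1+1 = 3.
By Pick's theorem A = I + B/2 − 1, so I = 23.5 − 3/2 + 1 = 23.

23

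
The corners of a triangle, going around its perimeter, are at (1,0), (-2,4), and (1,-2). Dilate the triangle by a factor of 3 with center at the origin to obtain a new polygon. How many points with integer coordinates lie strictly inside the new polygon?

19

Using the shoelace formula, 2A = |[1·4 − (-2)·0] + [(-2)·(-2) − 1·4] + [1·0 − 1·(-2)]| = 6, so the area is 3.
Along each edge there are gcd(|Δx|,|Δy|)+1 lattice points, so counting each shared vertex once the boundary has gcd(3,4) + gcd(3,6) + gcd(0,2) = 1+3+2 = 6.
Scaling by 3 multiplies the area by 3² = 9 (so the new area is 27) and multiplies the boundary lattice-point count by 3, giving 18.
By Pick's theorem, the interior count of the dilated polygon is 27 − 18/2 + 1 = 19.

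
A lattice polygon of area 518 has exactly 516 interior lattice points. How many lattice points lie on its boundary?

6

Pick's theorem gives A = I + B/2 − 1, so B = 2(A − I + 1) = 2(518 − 516 + 1) = 6.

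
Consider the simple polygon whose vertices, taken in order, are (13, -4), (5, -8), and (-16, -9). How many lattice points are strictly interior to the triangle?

36

The shoelace formula gives twice the area as |(13·(-8) − 5·(-4)) + (5·(-9) − (-16)·(-8)) + ((-16)·(-4) − 13·(-9))| = 76, so the area is 38.
Along each edge there are gcd(|Δx|,|Δy|)+1 lattice points, so counting each shared vertex once the boundary has gcd(8,4) + gcd(21,1) + gcd(29,5) = 4+1+1 = 6.
By Pick's theorem A = I + B/2 − 1, so I = 38 − 6/2 + 1 = 36.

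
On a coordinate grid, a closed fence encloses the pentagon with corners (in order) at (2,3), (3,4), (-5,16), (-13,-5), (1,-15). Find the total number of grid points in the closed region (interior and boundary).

272

By the shoelace formula, twice the signed area is |(2·4 − 3·3) + (3·16 − (-5)·4) + ((-5)·(-5) − (-13)·16) + ((-13)·(-15) − 1·(-5)) + (1·3 − 2·(-15))| = 533, so the area is 533/2.
Along each edge there are gcd(|Δx|,|Δy|)+1 lattice points, so counting each shared vertex once the boundary has gcd(1,1) + gcd(8,12) + gcd(8,21) + gcd(14,10) + gcd(1,18) = 1+4+1+2+1 = 9.
Pick's theorem gives I = A − B/2 + 1 = 533/2 − 9/2 + 1 = 263, so the closed region contains I + B = 263 + 9 = 272 lattice points.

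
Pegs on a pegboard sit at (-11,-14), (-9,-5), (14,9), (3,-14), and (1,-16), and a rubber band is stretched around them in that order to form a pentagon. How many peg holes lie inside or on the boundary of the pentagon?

269

By the shoelace formula, twice the signed area is |[(-11)·(-5) − (-9)·(-14)] + [(-9)·9 − 14·(-5)] + [14·(-14) − 3·9] + [3·(-16) − 1·(-14)] + [1·(-14) − (-11)·(-16)]| = 529, so the area is 264.5.
The number of boundary lattice points is Σ gcd(|Δx|,|Δy|) = gcd(2,9) + gcd(23,14) + gcd(11,23) + gcd(2,2) + gcd(12,2) = 1+1+1+2+2 = 7.
Pick's theorem gives I = A − B/2 + 1 = 264.5 − 7/2 + 1 = 262, so the closed region contains I + B = 262 + 7 = 269 lattice points.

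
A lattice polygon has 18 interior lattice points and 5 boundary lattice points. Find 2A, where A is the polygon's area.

39

By Pick's theorem, A = I + B/2 − 1 = 18 + 5/2 − 1 = 39/2.
Hence 2A = 39.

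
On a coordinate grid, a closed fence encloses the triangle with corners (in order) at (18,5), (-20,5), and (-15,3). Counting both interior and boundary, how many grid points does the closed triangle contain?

The shoelace formula gives twice the area as |[18·5 − (-20)·5] + [(-20)·3 − (-15)·5] + [(-15)·5 − 18·3]| = 76, so the area is 38.
The number of boundary lattice points is Σ gcd(|Δx|,|Δy|) = gcd(38,0) + gcd(5,2) + gcd(33,2) = 38+1+1 = 40.
Pick's theorem gives I = A − B/2 + 1 = 38 − 40/2 + 1 = 19, so the closed region contains I + B = 19 + 40 = 59 lattice points.

59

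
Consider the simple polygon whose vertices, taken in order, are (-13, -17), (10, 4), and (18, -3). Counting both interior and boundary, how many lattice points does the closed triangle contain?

The shoelace formula gives twice the area as |((-13)·4 − 10·(-17)) + (10·(-3) − 18·4) + (18·(-17) − (-13)·(-3))| = 329, so the area is 329/2.
The number of boundary lattice points is Σ gcd(|Δx|,|Δy|) = gcd(23,21) + gcd(8,7) + gcd(31,14) = 1+1+1 = 3.
Pick's theorem gives I = A − B/2 + 1 = 329/2 − 3/2 + 1 = 164, so the closed region contains I + B = 164 + 3 = 167 lattice points.

167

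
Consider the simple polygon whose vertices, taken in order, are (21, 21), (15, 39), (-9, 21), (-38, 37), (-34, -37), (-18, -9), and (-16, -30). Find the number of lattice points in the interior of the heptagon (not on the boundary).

2305

Using the shoelace formula, 2A = |[21·39 − 15·21] + [15·21 − (-9)·39] + [(-9)·37 − (-38)·21] + [(-38)·(-37) − (-34)·37] + [(-34)·(-9) − (-18)·(-37)] + [(-18)·(-30) − (-16)·(-9)] + [(-16)·21 − 21·(-30)]| = 4629, so the area is 2314.5.
The number of boundary lattice points is Σ gcd(|Δx|,|Δy|) = gcd(6,18) + gcd(24,18) + gcd(29,16) + gcd(4,74) + gcd(16,28) + gcd(2,21) + gcd(37,51) = 6+6+1+2+4+1+1 = 21.
Pick's theorem gives I = A − B/2 + 1 = 2314.5 − 21/2 + 1 = 2305.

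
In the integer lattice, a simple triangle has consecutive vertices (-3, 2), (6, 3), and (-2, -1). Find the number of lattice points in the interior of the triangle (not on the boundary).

Using the shoelace formula, 2A = |[(-3)·3 − 6·2] + [6·(-1) − (-2)·3] + [(-2)·2 − (-3)·(-1)]| = 28, so the area is 14.
Summing gcd(|Δx|,|Δy|) over the edges gives the boundary count: gcd(9,1) + gcd(8,4) + gcd(1,3) = 1+4+1 = 6.
Pick's theorem gives I = A − B/2 + 1 = 14 − 6/2 + 1 = 12.

12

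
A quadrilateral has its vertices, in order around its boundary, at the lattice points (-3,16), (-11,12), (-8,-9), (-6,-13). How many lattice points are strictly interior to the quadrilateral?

121

Using the shoelace formula, 2A = |[(-3)·12 − (-11)·16] + [(-11)·(-9) − (-8)·12] + [(-8)·(-13) − (-6)·(-9)] + [(-6)·16 − (-3)·(-13)]| = 250, so the area is 125.
Along each edge there are gcd(|Δx|,|Δy|)+1 lattice points, so counting each shared vertex once the boundary has gcd(8,4) + gcd(3,21) + gcd(2,4) + gcd(3,29) = 4+3+2+1 = 10.
Pick's theorem gives I = A − B/2 + 1 = 125 − 10/2 + 1 = 121.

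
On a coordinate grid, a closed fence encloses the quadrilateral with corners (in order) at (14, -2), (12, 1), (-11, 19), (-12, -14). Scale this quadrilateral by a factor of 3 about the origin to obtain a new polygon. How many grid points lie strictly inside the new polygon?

The shoelace formula gives twice the area as |[14·1 − 12·(-2)] + [12·19 − (-11)·1] + [(-11)·(-14) − (-12)·19] + [(-12)·(-2) − 14·(-14)]| = 879, so the area is 879/2.
Summing gcd(|Δx|,|Δy|) over the edges gives the boundary count: gcd(2,3) + gcd(23,18) + gcd(1,33) + gcd(26,12) = 1+1+1+2 = 5.
Scaling by 3 multiplies the area by 3² = 9 (so the new area is 3955.5) and multiplies the boundary lattice-point count by 3, giving 15.
By Pick's theorem, the interior count of the dilated polygon is 3955.5 − 15/2 + 1 = 3949.

3949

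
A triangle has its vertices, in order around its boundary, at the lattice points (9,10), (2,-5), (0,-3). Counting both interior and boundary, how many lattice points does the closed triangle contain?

By the shoelace formula, twice the signed area is |[9·(-5) − 2·10] + [2·(-3) − 0·(-5)] + [0·10 − 9·(-3)]| = 44, so the area is 22.
The number of boundary lattice points is Σ gcd(|Δx|,|Δy|) = gcd(7,15) + gcd(2,2) + gcd(9,13) = 1+2+1 = 4.
Pick's theorem gives I = A − B/2 + 1 = 22 − 4/2 + 1 = 21, so the closed region contains I + B = 21 + 4 = 25 lattice points.

25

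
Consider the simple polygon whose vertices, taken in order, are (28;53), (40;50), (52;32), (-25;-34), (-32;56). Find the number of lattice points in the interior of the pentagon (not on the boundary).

4369

Using the shoelace formula, 2A = |(28·50 − 40·53) + (40·32 − 52·50) + (52·(-34) − (-25)·32) + ((-25)·56 − (-32)·(-34)) + ((-32)·53 − 28·56)| = 8760, so the area is 4380.
The number of boundary lattice points is Σ gcd(|Δx|,|Δy|) = gcd(12,3) + gcd(12,18) + gcd(77,66) + gcd(7,90) + gcd(60,3) = 3+6+11+1+3 = 24.
Pick's theorem gives I = A − B/2 + 1 = 4380 − 24/2 + 1 = 4369.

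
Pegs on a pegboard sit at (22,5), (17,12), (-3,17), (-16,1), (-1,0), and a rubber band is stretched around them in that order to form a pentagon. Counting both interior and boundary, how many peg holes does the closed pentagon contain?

390

Using the shoelace formula, 2A = |[22·12 − 17·5] + [17·17 − (-3)·12] + [(-3)·1 − (-16)·17] + [(-16)·0 − (-1)·1] + [(-1)·5 − 22·0]| = 769, so the area is 384.5.
Summing gcd(|Δx|,|Δy|) over the edges gives the boundary count: gcd(5,7) + gcd(20,5) + gcd(13,16) + gcd(15,1) + gcd(23,5) = 1+5+1+1+1 = 9.
Pick's theorem gives I = A − B/2 + 1 = 384.5 − 9/2 + 1 = 381, so the closed region contains I + B = 381 + 9 = 390 lattice points.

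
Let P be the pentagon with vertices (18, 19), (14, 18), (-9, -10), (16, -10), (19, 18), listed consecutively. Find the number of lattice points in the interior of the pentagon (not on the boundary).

409

The shoelace formula gives twice the area as |(18·18 − 14·19) + (14·(-10) − (-9)·18) + ((-9)·(-10) − 16·(-10)) + (16·18 − 19·(-10)) + (19·19 − 18·18)| = 845, so the area is 845/2.
The number of boundary lattice points is Σ gcd(|Δx|,|Δy|) = gcd(4,1) + gcd(23,28) + gcd(25,0) + gcd(3,28) + gcd(1,1) = 1+1+25+1+1 = 29.
Pick's theorem gives I = A − B/2 + 1 = 845/2 − 29/2 + 1 = 409.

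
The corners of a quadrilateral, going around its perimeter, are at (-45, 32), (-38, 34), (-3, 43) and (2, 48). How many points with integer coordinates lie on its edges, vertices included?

Summing gcd(|Δx|,|Δy|) over the edges gives the boundary count: gcd(7,2) + gcd(35,9) + gcd(5,5) + gcd(47,16) = 1+1+5+1 = 8.

8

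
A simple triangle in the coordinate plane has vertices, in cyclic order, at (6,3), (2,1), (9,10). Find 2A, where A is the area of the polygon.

22

The shoelace formula gives twice the area as |[6·1 − 2·3] + [2·10 − 9·1] + [9·3 − 6·10]| = 22, so the area is 11.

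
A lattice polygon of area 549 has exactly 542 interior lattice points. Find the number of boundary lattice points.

Pick's theorem gives A = I + B/2 − 1, so B = 2(A − I + 1) = 2(549 − 542 + 1) = 16.

16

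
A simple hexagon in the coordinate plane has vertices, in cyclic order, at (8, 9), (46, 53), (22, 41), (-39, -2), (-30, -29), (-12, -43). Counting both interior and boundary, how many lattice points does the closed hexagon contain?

2283

The shoelace formula gives twice the area as |(8·53 − 46·9) + (46·41 − 22·53) + (22·(-2) − (-39)·41) + ((-39)·(-29) − (-30)·(-2)) + ((-30)·(-43) − (-12)·(-29)) + ((-12)·9 − 8·(-43))| = 4534, so the area is 2267.
Along each edge there are gcd(|Δx|,|Δy|)+1 lattice points, so counting each shared vertex once the boundary has gcd(38,44) + gcd(24,12) + gcd(61,43) + gcd(9,27) + gcd(18,14) + gcd(20,52) = 2+12+1+9+2+4 = 30.
Pick's theorem gives I = A − B/2 + 1 = 2267 − 30/2 + 1 = 2253, so the closed region contains I + B = 2253 + 30 = 2283 lattice points.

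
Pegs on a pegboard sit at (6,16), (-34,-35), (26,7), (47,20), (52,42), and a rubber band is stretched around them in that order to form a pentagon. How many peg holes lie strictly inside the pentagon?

The shoelace formula gives twice the area as |[6·(-35) − (-34)·16] + [(-34)·7 − 26·(-35)] + [26·20 − 47·7] + [47·42 − 52·20] + [52·16 − 6·42]| = 2711, so the area is 1355.5.
Summing gcd(|Δx|,|Δy|) over the edges gives the boundary count: gcd(40,51) + gcd(60,42) + gcd(21,13) + gcd(5,22) + gcd(46,26) = 1+6+1+1+2 = 11.
Pick's theorem gives I = A − B/2 + 1 = 1355.5 − 11/2 + 1 = 1351.

1351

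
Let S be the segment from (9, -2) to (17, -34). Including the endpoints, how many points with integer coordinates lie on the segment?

The number of lattice points on a segment between lattice points is gcd(|Δx|,|Δy|) + 1 = gcd(8,32) + 1 = 8 + 1 = 9.

9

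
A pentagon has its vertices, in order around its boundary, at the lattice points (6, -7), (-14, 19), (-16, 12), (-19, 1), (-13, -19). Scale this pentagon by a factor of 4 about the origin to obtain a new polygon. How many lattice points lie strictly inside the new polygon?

7531

The shoelace formula gives twice the area as |[6·19 − (-14)·(-7)] + [(-14)·12 − (-16)·19] + [(-16)·1 − (-19)·12] + [(-19)·(-19) − (-13)·1] + [(-13)·(-7) − 6·(-19)]| = 943, so the area is 943/2.
Summing gcd(|Δx|,|Δy|) over the edges gives the boundary count: gcd(20,26) + gcd(2,7) + gcd(3,11) + gcd(6,20) + gcd(19,12) = 2+1+1+2+1 = 7.
Scaling by 4 multiplies the area by 4² = 16 (so the new area is 7544) and multiplies the boundary lattice-point count by 4, giving 28.
By Pick's theorem, the interior count of the dilated polygon is 7544 − 28/2 + 1 = 7531.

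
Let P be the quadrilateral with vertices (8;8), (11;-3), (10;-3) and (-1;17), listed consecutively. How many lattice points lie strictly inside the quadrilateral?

The shoelace formula gives twice the area as |(8·(-3) − 11·8) + (11·(-3) − 10·(-3)) + (10·17 − (-1)·(-3)) + ((-1)·8 − 8·17)| = 92, so the area is 46.
The number of boundary lattice points is Σ gcd(|Δx|,|Δy|) = gcd(3,11) + gcd(1,0) + gcd(11,20) + gcd(9,9) = 1+1+1+9 = 12.
By Pick's theorem A = I + B/2 − 1, so I = 46 − 12/2 + 1 = 41.

41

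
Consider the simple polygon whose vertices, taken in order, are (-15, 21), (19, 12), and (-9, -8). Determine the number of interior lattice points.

464

By the shoelace formula, twice the signed area is |((-15)·12 − 19·21) + (19·(-8) − (-9)·12) + ((-9)·21 − (-15)·(-8))| = 932, so the area is 466.
Along each edge there are gcd(|Δx|,|Δy|)+1 lattice points, so counting each shared vertex once the boundary has gcd(34,9) + gcd(28,20) + gcd(6,29) = 1+4+1 = 6.
Pick's theorem gives I = A − B/2 + 1 = 466 − 6/2 + 1 = 464.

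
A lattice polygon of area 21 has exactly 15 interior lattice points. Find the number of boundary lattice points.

Pick's theorem gives A = I + B/2 − 1, so B = 2(A − I + 1) = 2(21 − 15 + 1) = 14.

14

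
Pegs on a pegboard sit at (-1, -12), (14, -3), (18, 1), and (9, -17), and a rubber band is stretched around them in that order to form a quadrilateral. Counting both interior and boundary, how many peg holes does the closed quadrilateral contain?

112

The shoelace formula gives twice the area as |((-1)·(-3) − 14·(-12)) + (14·1 − 18·(-3)) + (18·(-17) − 9·1) + (9·(-12) − (-1)·(-17))| = 201, so the area is 100.5.
The number of boundary lattice points is Σ gcd(|Δx|,|Δy|) = gcd(15,9) + gcd(4,4) + gcd(9,18) + gcd(10,5) = 3+4+9+5 = 21.
Pick's theorem gives I = A − B/2 + 1 = 100.5 − 21/2 + 1 = 91, so the closed region contains I + B = 91 + 21 = 112 lattice points.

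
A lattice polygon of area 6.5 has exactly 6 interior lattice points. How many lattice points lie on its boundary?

Pick's theorem gives A = I + B/2 − 1, so B = 2(A − I + 1) = 2(6.5 − 6 + 1) = 3.

3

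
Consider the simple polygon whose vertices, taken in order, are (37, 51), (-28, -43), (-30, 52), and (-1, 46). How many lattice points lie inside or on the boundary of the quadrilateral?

By the shoelace formula, twice the signed area is |[37·(-43) − (-28)·51] + [(-28)·52 − (-30)·(-43)] + [(-30)·46 − (-1)·52] + [(-1)·51 − 37·46]| = 5990, so the area is 2995.
Along each edge there are gcd(|Δx|,|Δy|)+1 lattice points, so counting each shared vertex once the boundary has gcd(65,94) + gcd(2,95) + gcd(29,6) + gcd(38,5) = 1+1+1+1 = 4.
Pick's theorem gives I = A − B/2 + 1 = 2995 − 4/2 + 1 = 2994, so the closed region contains I + B = 2994 + 4 = 2998 lattice points.

2998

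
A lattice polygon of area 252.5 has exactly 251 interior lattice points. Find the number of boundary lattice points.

5

Pick's theorem gives A = I + B/2 − 1, so B = 2(A − I + 1) = 2(252.5 − 251 + 1) = 5.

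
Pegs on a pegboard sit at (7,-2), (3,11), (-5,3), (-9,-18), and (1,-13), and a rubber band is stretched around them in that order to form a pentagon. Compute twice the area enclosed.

The shoelace formula gives twice the area as |[7·11 − 3·(-2)] + [3·3 − (-5)·11] + [(-5)·(-18) − (-9)·3] + [(-9)·(-13) − 1·(-18)] + [1·(-2) − 7·(-13)]| = 488, so the area is 244.

488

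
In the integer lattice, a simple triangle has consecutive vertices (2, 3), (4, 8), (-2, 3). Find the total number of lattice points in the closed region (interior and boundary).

Using the shoelace formula, 2A = |[2·8 − 4·3] + [4·3 − (-2)·8] + [(-2)·3 − 2·3]| = 20, so the area is 10.
Summing gcd(|Δx|,|Δy|) over the edges gives the boundary count: gcd(2,5) + gcd(6,5) + gcd(4,0) = 1+1+4 = 6.
Pick's theorem gives I = A − B/2 + 1 = 10 − 6/2 + 1 = 8, so the closed region contains I + B = 8 + 6 = 14 lattice points.

14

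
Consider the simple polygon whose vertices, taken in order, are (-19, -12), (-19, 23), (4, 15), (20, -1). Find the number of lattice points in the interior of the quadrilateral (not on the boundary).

The shoelace formula gives twice the area as |((-19)·23 − (-19)·(-12)) + ((-19)·15 − 4·23) + (4·(-1) − 20·15) + (20·(-12) − (-19)·(-1))| = 1605, so the area is 802.5.
The number of boundary lattice points is Σ gcd(|Δx|,|Δy|) = gcd(0,35) + gcd(23,8) + gcd(16,16) + gcd(39,11) = 35+1+16+1 = 53.
By Pick's theorem A = I + B/2 − 1, so I = 802.5 − 53/2 + 1 = 777.

777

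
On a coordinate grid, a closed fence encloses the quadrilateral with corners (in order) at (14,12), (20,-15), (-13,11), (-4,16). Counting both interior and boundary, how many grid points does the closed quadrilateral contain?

435

The shoelace formula gives twice the area as |(14·(-15) − 20·12) + (20·11 − (-13)·(-15)) + ((-13)·16 − (-4)·11) + ((-4)·12 − 14·16)| = 861, so the area is 861/2.
Along each edge there are gcd(|Δx|,|Δy|)+1 lattice points, so counting each shared vertex once the boundary has gcd(6,27) + gcd(33,26) + gcd(9,5) + gcd(18,4) = 3+1+1+2 = 7.
Pick's theorem gives I = A − B/2 + 1 = 861/2 − 7/2 + 1 = 428, so the closed region contains I + B = 428 + 7 = 435 lattice points.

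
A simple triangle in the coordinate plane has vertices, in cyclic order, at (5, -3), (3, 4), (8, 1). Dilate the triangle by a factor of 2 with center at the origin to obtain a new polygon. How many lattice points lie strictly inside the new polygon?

56

The shoelace formula gives twice the area as |(5·4 − 3·(-3)) + (3·1 − 8·4) + (8·(-3) − 5·1)| = 29, so the area is 14.5.
Along each edge there are gcd(|Δx|,|Δy|)+1 lattice points, so counting each shared vertex once the boundary has gcd(2,7) + gcd(5,3) + gcd(3,4) = 1+1+1 = 3.
Scaling by 2 multiplies the area by 2² = 4 (so the new area is 58) and multiplies the boundary lattice-point count by 2, giving 6.
By Pick's theorem, the interior count of the dilated polygon is 58 − 6/2 + 1 = 56.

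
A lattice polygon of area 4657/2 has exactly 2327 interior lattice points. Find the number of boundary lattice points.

5

Pick's theorem gives A = I + B/2 − 1, so B = 2(A − I + 1) = 2(4657/2 − 2327 + 1) = 5.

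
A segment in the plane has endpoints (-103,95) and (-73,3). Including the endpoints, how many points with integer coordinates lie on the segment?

3

The number of lattice points on a segment between lattice points is gcd(|Δx|,|Δy|) + 1 = gcd(30,92) + 1 = 2 + 1 = 3.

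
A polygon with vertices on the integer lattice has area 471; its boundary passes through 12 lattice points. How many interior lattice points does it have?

From Pick's theorem, I = A − B/2 + 1 = 471 − 12/2 + 1 = 466.

466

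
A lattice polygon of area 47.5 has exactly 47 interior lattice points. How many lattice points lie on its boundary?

3

Pick's theorem gives A = I + B/2 − 1, so B = 2(A − I + 1) = 2(47.5 − 47 + 1) = 3.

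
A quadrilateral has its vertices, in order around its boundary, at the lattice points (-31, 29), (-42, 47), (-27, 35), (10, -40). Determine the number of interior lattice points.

328

Using the shoelace formula, 2A = |[(-31)·47 − (-42)·29] + [(-42)·35 − (-27)·47] + [(-27)·(-40) − 10·35] + [10·29 − (-31)·(-40)]| = 660, so the area is 330.
The number of boundary lattice points is Σ gcd(|Δx|,|Δy|) = gcd(11,18) + gcd(15,12) + gcd(37,75) + gcd(41,69) = 1+3+1+1 = 6.
By Pick's theorem A = I + B/2 − 1, so I = 330 − 6/2 + 1 = 328.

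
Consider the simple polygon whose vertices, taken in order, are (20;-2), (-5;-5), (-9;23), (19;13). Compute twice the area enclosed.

Using the shoelace formula, 2A = |(20·(-5) − (-5)·(-2)) + ((-5)·23 − (-9)·(-5)) + ((-9)·13 − 19·23) + (19·(-2) − 20·13)| = 1122, so the area is 561.

1122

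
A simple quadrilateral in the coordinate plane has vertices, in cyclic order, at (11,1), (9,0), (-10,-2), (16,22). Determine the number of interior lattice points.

219

Using the shoelace formula, 2A = |[11·0 − 9·1] + [9·(-2) − (-10)·0] + [(-10)·22 − 16·(-2)] + [16·1 − 11·22]| = 441, so the area is 441/2.
The number of boundary lattice points is Σ gcd(|Δx|,|Δy|) = gcd(2,1) + gcd(19,2) + gcd(26,24) + gcd(5,21) = 1+1+2+1 = 5.
By Pick's theorem A = I + B/2 − 1, so I = 441/2 − 5/2 + 1 = 219.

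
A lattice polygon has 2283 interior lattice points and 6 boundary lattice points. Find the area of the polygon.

2285

Pick's theorem states A = I + B/2 − 1, so A = 2283 + 6/2 − 1 = 2285.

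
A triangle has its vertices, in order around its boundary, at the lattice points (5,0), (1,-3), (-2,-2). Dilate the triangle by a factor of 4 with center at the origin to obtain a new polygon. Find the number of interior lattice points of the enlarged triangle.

99

By the shoelace formula, twice the signed area is |(5·(-3) − 1·0) + (1·(-2) − (-2)·(-3)) + ((-2)·0 − 5·(-2))| = 13, so the area is 6.5.
Along each edge there are gcd(|Δx|,|Δy|)+1 lattice points, so counting each shared vertex once the boundary has gcd(4,3) + gcd(3,1) + gcd(7,2) = 1+1+1 = 3.
Scaling by 4 multiplies the area by 4² = 16 (so the new area is 104) and multiplies the boundary lattice-point count by 4, giving 12.
By Pick's theorem, the interior count of the dilated polygon is 104 − 12/2 + 1 = 99.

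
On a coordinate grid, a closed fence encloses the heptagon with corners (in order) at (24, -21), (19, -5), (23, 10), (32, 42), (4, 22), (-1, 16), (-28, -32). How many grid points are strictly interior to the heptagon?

By the shoelace formula, twice the signed area is |[24·(-5) − 19·(-21)] + [19·10 − 23·(-5)] + [23·42 − 32·10] + [32·22 − 4·42] + [4·16 − (-1)·22] + [(-1)·(-32) − (-28)·16] + [(-28)·(-21) − 24·(-32)]| = 3688, so the area is 1844.
Along each edge there are gcd(|Δx|,|Δy|)+1 lattice points, so counting each shared vertex once the boundary has gcd(5,16) + gcd(4,15) + gcd(9,32) + gcd(28,20) + gcd(5,6) + gcd(27,48) + gcd(52,11) = 1+1+1+4+1+3+1 = 12.
By Pick's theorem A = I + B/2 − 1, so I = 1844 − 12/2 + 1 = 1839.

1839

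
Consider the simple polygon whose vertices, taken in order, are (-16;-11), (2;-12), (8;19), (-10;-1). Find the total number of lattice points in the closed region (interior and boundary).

The shoelace formula gives twice the area as |((-16)·(-12) − 2·(-11)) + (2·19 − 8·(-12)) + (8·(-1) − (-10)·19) + ((-10)·(-11) − (-16)·(-1))| = 624, so the area is 312.
Summing gcd(|Δx|,|Δy|) over the edges gives the boundary count: gcd(18,1) + gcd(6,31) + gcd(18,20) + gcd(6,10) = 1+1+2+2 = 6.
Pick's theorem gives I = A − B/2 + 1 = 312 − 6/2 + 1 = 310, so the closed region contains I + B = 310 + 6 = 316 lattice points.

316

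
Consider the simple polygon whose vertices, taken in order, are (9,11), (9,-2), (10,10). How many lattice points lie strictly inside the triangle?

0

By the shoelace formula, twice the signed area is |(9·(-2) − 9·11) + (9·10 − 10·(-2)) + (10·11 − 9·10)| = 13, so the area is 13/2.
Along each edge there are gcd(|Δx|,|Δy|)+1 lattice points, so counting each shared vertex once the boundary has gcd(0,13) + gcd(1,12) + gcd(1,1) = 13+1+1 = 15.
Pick's theorem gives I = A − B/2 + 1 = 13/2 − 15/2 + 1 = 0.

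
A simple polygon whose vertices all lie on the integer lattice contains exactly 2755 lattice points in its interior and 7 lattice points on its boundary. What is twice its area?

5515

Pick's theorem states A = I + B/2 − 1, so A = 2755 + 7/2 − 1 = 5515/2.
Hence 2A = 5515.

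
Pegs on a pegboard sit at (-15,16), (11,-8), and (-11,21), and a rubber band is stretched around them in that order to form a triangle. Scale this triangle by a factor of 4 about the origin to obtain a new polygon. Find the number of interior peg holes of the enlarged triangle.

Using the shoelace formula, 2A = |[(-15)·(-8) − 11·16] + [11·21 − (-11)·(-8)] + [(-11)·16 − (-15)·21]| = 226, so the area is 113.
Summing gcd(|Δx|,|Δy|) over the edges gives the boundary count: gcd(26,24) + gcd(22,29) + gcd(4,5) = 2+1+1 = 4.
Scaling by 4 multiplies the area by 4² = 16 (so the new area is 1808) and multiplies the boundary lattice-point count by 4, giving 16.
By Pick's theorem, the interior count of the dilated polygon is 1808 − 16/2 + 1 = 1801.

1801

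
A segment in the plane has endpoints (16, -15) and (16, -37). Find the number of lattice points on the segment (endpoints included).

The number of lattice points on a segment between lattice points is gcd(|Δx|,|Δy|) + 1 = gcd(0,22) + 1 = 22 + 1 = 23.

23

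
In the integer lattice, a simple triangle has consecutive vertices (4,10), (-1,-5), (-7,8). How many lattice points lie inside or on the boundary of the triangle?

82

By the shoelace formula, twice the signed area is |(4·(-5) − (-1)·10) + ((-1)·8 − (-7)·(-5)) + ((-7)·10 − 4·8)| = 155, so the area is 155/2.
Summing gcd(|Δx|,|Δy|) over the edges gives the boundary count: gcd(5,15) + gcd(6,13) + gcd(11,2) = 5+1+1 = 7.
Pick's theorem gives I = A − B/2 + 1 = 155/2 − 7/2 + 1 = 75, so the closed region contains I + B = 75 + 7 = 82 lattice points.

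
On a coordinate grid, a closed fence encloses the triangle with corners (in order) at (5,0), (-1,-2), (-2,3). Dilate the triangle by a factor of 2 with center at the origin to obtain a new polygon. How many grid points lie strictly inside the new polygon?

Using the shoelace formula, 2A = |[5·(-2) − (-1)·0] + [(-1)·3 − (-2)·(-2)] + [(-2)·0 − 5·3]| = 32, so the area is 16.
Summing gcd(|Δx|,|Δy|) over the edges gives the boundary count: gcd(6,2) + gcd(1,5) + gcd(7,3) = 2+1+1 = 4.
Scaling by 2 multiplies the area by 2² = 4 (so the new area is 64) and multiplies the boundary lattice-point count by 2, giving 8.
By Pick's theorem, the interior count of the dilated polygon is 64 − 8/2 + 1 = 61.

61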